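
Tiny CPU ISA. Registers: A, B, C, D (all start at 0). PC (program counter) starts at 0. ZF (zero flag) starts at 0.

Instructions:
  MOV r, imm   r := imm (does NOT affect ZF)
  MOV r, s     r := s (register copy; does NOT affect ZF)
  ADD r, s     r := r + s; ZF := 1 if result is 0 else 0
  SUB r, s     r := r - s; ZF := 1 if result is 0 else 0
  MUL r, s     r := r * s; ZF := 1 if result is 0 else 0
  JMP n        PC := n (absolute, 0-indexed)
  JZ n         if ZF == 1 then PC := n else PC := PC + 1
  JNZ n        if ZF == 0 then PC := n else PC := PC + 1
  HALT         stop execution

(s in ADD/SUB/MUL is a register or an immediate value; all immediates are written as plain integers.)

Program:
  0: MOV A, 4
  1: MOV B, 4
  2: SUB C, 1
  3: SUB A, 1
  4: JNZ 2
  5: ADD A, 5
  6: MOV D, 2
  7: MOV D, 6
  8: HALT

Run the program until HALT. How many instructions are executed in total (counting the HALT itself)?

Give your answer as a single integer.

Step 1: PC=0 exec 'MOV A, 4'. After: A=4 B=0 C=0 D=0 ZF=0 PC=1
Step 2: PC=1 exec 'MOV B, 4'. After: A=4 B=4 C=0 D=0 ZF=0 PC=2
Step 3: PC=2 exec 'SUB C, 1'. After: A=4 B=4 C=-1 D=0 ZF=0 PC=3
Step 4: PC=3 exec 'SUB A, 1'. After: A=3 B=4 C=-1 D=0 ZF=0 PC=4
Step 5: PC=4 exec 'JNZ 2'. After: A=3 B=4 C=-1 D=0 ZF=0 PC=2
Step 6: PC=2 exec 'SUB C, 1'. After: A=3 B=4 C=-2 D=0 ZF=0 PC=3
Step 7: PC=3 exec 'SUB A, 1'. After: A=2 B=4 C=-2 D=0 ZF=0 PC=4
Step 8: PC=4 exec 'JNZ 2'. After: A=2 B=4 C=-2 D=0 ZF=0 PC=2
Step 9: PC=2 exec 'SUB C, 1'. After: A=2 B=4 C=-3 D=0 ZF=0 PC=3
Step 10: PC=3 exec 'SUB A, 1'. After: A=1 B=4 C=-3 D=0 ZF=0 PC=4
Step 11: PC=4 exec 'JNZ 2'. After: A=1 B=4 C=-3 D=0 ZF=0 PC=2
Step 12: PC=2 exec 'SUB C, 1'. After: A=1 B=4 C=-4 D=0 ZF=0 PC=3
Step 13: PC=3 exec 'SUB A, 1'. After: A=0 B=4 C=-4 D=0 ZF=1 PC=4
Step 14: PC=4 exec 'JNZ 2'. After: A=0 B=4 C=-4 D=0 ZF=1 PC=5
Step 15: PC=5 exec 'ADD A, 5'. After: A=5 B=4 C=-4 D=0 ZF=0 PC=6
Step 16: PC=6 exec 'MOV D, 2'. After: A=5 B=4 C=-4 D=2 ZF=0 PC=7
Step 17: PC=7 exec 'MOV D, 6'. After: A=5 B=4 C=-4 D=6 ZF=0 PC=8
Step 18: PC=8 exec 'HALT'. After: A=5 B=4 C=-4 D=6 ZF=0 PC=8 HALTED
Total instructions executed: 18

Answer: 18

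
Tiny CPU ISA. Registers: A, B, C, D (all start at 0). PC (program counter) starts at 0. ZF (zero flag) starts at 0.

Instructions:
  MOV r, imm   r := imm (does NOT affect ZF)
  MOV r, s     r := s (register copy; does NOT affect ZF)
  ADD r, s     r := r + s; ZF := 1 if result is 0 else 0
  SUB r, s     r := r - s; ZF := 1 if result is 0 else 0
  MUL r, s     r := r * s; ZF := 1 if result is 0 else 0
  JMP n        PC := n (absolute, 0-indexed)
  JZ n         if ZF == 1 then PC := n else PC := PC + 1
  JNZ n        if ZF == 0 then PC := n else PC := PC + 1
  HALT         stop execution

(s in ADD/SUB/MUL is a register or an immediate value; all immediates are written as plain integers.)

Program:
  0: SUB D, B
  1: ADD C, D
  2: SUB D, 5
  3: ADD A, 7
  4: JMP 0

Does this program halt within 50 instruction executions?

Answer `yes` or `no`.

Step 1: PC=0 exec 'SUB D, B'. After: A=0 B=0 C=0 D=0 ZF=1 PC=1
Step 2: PC=1 exec 'ADD C, D'. After: A=0 B=0 C=0 D=0 ZF=1 PC=2
Step 3: PC=2 exec 'SUB D, 5'. After: A=0 B=0 C=0 D=-5 ZF=0 PC=3
Step 4: PC=3 exec 'ADD A, 7'. After: A=7 B=0 C=0 D=-5 ZF=0 PC=4
Step 5: PC=4 exec 'JMP 0'. After: A=7 B=0 C=0 D=-5 ZF=0 PC=0
Step 6: PC=0 exec 'SUB D, B'. After: A=7 B=0 C=0 D=-5 ZF=0 PC=1
Step 7: PC=1 exec 'ADD C, D'. After: A=7 B=0 C=-5 D=-5 ZF=0 PC=2
Step 8: PC=2 exec 'SUB D, 5'. After: A=7 B=0 C=-5 D=-10 ZF=0 PC=3
Step 9: PC=3 exec 'ADD A, 7'. After: A=14 B=0 C=-5 D=-10 ZF=0 PC=4
Step 10: PC=4 exec 'JMP 0'. After: A=14 B=0 C=-5 D=-10 ZF=0 PC=0
Step 11: PC=0 exec 'SUB D, B'. After: A=14 B=0 C=-5 D=-10 ZF=0 PC=1
Step 12: PC=1 exec 'ADD C, D'. After: A=14 B=0 C=-15 D=-10 ZF=0 PC=2
Step 13: PC=2 exec 'SUB D, 5'. After: A=14 B=0 C=-15 D=-15 ZF=0 PC=3
Step 14: PC=3 exec 'ADD A, 7'. After: A=21 B=0 C=-15 D=-15 ZF=0 PC=4
Step 15: PC=4 exec 'JMP 0'. After: A=21 B=0 C=-15 D=-15 ZF=0 PC=0
After 50 steps: not halted. PC revisits the same instructions with no path to HALT; will never halt.

Answer: no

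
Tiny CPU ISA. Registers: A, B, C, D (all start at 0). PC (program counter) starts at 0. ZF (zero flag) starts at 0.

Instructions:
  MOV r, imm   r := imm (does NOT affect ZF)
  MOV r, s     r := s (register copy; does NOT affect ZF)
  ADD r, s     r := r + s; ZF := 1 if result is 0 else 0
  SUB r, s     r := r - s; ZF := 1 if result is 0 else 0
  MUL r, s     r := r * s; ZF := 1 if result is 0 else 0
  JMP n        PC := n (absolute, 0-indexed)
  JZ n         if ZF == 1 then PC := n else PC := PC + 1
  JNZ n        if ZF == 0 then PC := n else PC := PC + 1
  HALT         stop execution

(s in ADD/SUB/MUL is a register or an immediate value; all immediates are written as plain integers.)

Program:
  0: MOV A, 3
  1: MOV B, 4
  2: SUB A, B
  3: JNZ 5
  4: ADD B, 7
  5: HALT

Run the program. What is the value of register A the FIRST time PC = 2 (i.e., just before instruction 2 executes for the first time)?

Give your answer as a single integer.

Step 1: PC=0 exec 'MOV A, 3'. After: A=3 B=0 C=0 D=0 ZF=0 PC=1
Step 2: PC=1 exec 'MOV B, 4'. After: A=3 B=4 C=0 D=0 ZF=0 PC=2
First time PC=2: A=3

3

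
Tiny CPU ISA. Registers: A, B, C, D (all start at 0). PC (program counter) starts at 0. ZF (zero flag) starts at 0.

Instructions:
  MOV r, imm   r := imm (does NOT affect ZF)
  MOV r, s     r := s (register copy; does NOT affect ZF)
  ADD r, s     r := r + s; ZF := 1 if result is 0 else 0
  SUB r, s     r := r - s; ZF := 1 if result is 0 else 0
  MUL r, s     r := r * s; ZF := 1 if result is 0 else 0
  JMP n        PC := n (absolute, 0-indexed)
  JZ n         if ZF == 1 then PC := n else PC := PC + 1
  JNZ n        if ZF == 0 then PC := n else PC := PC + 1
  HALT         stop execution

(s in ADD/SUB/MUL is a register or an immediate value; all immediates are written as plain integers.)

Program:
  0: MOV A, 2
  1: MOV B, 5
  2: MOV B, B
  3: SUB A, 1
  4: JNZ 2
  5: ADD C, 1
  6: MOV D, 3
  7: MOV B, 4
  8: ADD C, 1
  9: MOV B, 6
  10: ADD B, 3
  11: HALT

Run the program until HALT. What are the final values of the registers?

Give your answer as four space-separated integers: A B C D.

Answer: 0 9 2 3

Derivation:
Step 1: PC=0 exec 'MOV A, 2'. After: A=2 B=0 C=0 D=0 ZF=0 PC=1
Step 2: PC=1 exec 'MOV B, 5'. After: A=2 B=5 C=0 D=0 ZF=0 PC=2
Step 3: PC=2 exec 'MOV B, B'. After: A=2 B=5 C=0 D=0 ZF=0 PC=3
Step 4: PC=3 exec 'SUB A, 1'. After: A=1 B=5 C=0 D=0 ZF=0 PC=4
Step 5: PC=4 exec 'JNZ 2'. After: A=1 B=5 C=0 D=0 ZF=0 PC=2
Step 6: PC=2 exec 'MOV B, B'. After: A=1 B=5 C=0 D=0 ZF=0 PC=3
Step 7: PC=3 exec 'SUB A, 1'. After: A=0 B=5 C=0 D=0 ZF=1 PC=4
Step 8: PC=4 exec 'JNZ 2'. After: A=0 B=5 C=0 D=0 ZF=1 PC=5
Step 9: PC=5 exec 'ADD C, 1'. After: A=0 B=5 C=1 D=0 ZF=0 PC=6
Step 10: PC=6 exec 'MOV D, 3'. After: A=0 B=5 C=1 D=3 ZF=0 PC=7
Step 11: PC=7 exec 'MOV B, 4'. After: A=0 B=4 C=1 D=3 ZF=0 PC=8
Step 12: PC=8 exec 'ADD C, 1'. After: A=0 B=4 C=2 D=3 ZF=0 PC=9
Step 13: PC=9 exec 'MOV B, 6'. After: A=0 B=6 C=2 D=3 ZF=0 PC=10
Step 14: PC=10 exec 'ADD B, 3'. After: A=0 B=9 C=2 D=3 ZF=0 PC=11
Step 15: PC=11 exec 'HALT'. After: A=0 B=9 C=2 D=3 ZF=0 PC=11 HALTED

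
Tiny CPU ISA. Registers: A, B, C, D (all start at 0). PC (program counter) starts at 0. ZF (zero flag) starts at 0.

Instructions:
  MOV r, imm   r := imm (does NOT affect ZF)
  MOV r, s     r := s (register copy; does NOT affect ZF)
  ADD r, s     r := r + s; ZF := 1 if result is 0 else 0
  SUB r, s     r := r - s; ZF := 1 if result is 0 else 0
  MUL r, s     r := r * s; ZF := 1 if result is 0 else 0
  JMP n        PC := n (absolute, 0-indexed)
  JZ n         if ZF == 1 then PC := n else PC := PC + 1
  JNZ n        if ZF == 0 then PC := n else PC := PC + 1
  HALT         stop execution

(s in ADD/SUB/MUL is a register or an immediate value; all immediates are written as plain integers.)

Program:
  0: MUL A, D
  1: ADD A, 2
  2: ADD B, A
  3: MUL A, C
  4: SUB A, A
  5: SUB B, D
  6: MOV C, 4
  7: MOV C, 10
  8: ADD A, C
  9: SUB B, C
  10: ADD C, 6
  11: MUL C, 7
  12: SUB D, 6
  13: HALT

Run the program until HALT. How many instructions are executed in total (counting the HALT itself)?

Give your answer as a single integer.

Step 1: PC=0 exec 'MUL A, D'. After: A=0 B=0 C=0 D=0 ZF=1 PC=1
Step 2: PC=1 exec 'ADD A, 2'. After: A=2 B=0 C=0 D=0 ZF=0 PC=2
Step 3: PC=2 exec 'ADD B, A'. After: A=2 B=2 C=0 D=0 ZF=0 PC=3
Step 4: PC=3 exec 'MUL A, C'. After: A=0 B=2 C=0 D=0 ZF=1 PC=4
Step 5: PC=4 exec 'SUB A, A'. After: A=0 B=2 C=0 D=0 ZF=1 PC=5
Step 6: PC=5 exec 'SUB B, D'. After: A=0 B=2 C=0 D=0 ZF=0 PC=6
Step 7: PC=6 exec 'MOV C, 4'. After: A=0 B=2 C=4 D=0 ZF=0 PC=7
Step 8: PC=7 exec 'MOV C, 10'. After: A=0 B=2 C=10 D=0 ZF=0 PC=8
Step 9: PC=8 exec 'ADD A, C'. After: A=10 B=2 C=10 D=0 ZF=0 PC=9
Step 10: PC=9 exec 'SUB B, C'. After: A=10 B=-8 C=10 D=0 ZF=0 PC=10
Step 11: PC=10 exec 'ADD C, 6'. After: A=10 B=-8 C=16 D=0 ZF=0 PC=11
Step 12: PC=11 exec 'MUL C, 7'. After: A=10 B=-8 C=112 D=0 ZF=0 PC=12
Step 13: PC=12 exec 'SUB D, 6'. After: A=10 B=-8 C=112 D=-6 ZF=0 PC=13
Step 14: PC=13 exec 'HALT'. After: A=10 B=-8 C=112 D=-6 ZF=0 PC=13 HALTED
Total instructions executed: 14

Answer: 14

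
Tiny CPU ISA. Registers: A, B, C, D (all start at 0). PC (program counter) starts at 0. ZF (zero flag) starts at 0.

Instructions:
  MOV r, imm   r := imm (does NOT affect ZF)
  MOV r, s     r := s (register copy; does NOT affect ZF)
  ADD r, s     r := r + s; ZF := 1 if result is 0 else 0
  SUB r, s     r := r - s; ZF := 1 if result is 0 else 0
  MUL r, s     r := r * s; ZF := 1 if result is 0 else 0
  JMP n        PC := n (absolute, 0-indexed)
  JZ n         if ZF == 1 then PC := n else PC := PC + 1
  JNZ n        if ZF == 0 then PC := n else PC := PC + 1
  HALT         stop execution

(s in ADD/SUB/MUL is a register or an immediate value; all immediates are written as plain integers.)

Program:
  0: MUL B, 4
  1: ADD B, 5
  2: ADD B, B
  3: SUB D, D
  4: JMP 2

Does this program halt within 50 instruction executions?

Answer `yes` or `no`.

Answer: no

Derivation:
Step 1: PC=0 exec 'MUL B, 4'. After: A=0 B=0 C=0 D=0 ZF=1 PC=1
Step 2: PC=1 exec 'ADD B, 5'. After: A=0 B=5 C=0 D=0 ZF=0 PC=2
Step 3: PC=2 exec 'ADD B, B'. After: A=0 B=10 C=0 D=0 ZF=0 PC=3
Step 4: PC=3 exec 'SUB D, D'. After: A=0 B=10 C=0 D=0 ZF=1 PC=4
Step 5: PC=4 exec 'JMP 2'. After: A=0 B=10 C=0 D=0 ZF=1 PC=2
Step 6: PC=2 exec 'ADD B, B'. After: A=0 B=20 C=0 D=0 ZF=0 PC=3
Step 7: PC=3 exec 'SUB D, D'. After: A=0 B=20 C=0 D=0 ZF=1 PC=4
Step 8: PC=4 exec 'JMP 2'. After: A=0 B=20 C=0 D=0 ZF=1 PC=2
Step 9: PC=2 exec 'ADD B, B'. After: A=0 B=40 C=0 D=0 ZF=0 PC=3
Step 10: PC=3 exec 'SUB D, D'. After: A=0 B=40 C=0 D=0 ZF=1 PC=4
Step 11: PC=4 exec 'JMP 2'. After: A=0 B=40 C=0 D=0 ZF=1 PC=2
Step 12: PC=2 exec 'ADD B, B'. After: A=0 B=80 C=0 D=0 ZF=0 PC=3
Step 13: PC=3 exec 'SUB D, D'. After: A=0 B=80 C=0 D=0 ZF=1 PC=4
Step 14: PC=4 exec 'JMP 2'. After: A=0 B=80 C=0 D=0 ZF=1 PC=2
Step 15: PC=2 exec 'ADD B, B'. After: A=0 B=160 C=0 D=0 ZF=0 PC=3
After 50 steps: not halted. PC revisits the same instructions with no path to HALT; will never halt.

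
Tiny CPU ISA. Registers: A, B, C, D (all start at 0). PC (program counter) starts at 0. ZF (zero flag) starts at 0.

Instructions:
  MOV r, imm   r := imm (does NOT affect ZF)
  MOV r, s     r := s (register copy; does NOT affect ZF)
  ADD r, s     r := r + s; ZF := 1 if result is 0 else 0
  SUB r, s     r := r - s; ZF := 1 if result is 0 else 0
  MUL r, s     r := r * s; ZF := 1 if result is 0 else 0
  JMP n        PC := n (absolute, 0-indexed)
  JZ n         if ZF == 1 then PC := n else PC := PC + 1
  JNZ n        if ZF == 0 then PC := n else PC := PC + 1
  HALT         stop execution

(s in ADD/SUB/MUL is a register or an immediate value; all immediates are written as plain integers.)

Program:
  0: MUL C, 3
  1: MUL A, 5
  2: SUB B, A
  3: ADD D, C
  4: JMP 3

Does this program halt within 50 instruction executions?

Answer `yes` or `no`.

Answer: no

Derivation:
Step 1: PC=0 exec 'MUL C, 3'. After: A=0 B=0 C=0 D=0 ZF=1 PC=1
Step 2: PC=1 exec 'MUL A, 5'. After: A=0 B=0 C=0 D=0 ZF=1 PC=2
Step 3: PC=2 exec 'SUB B, A'. After: A=0 B=0 C=0 D=0 ZF=1 PC=3
Step 4: PC=3 exec 'ADD D, C'. After: A=0 B=0 C=0 D=0 ZF=1 PC=4
Step 5: PC=4 exec 'JMP 3'. After: A=0 B=0 C=0 D=0 ZF=1 PC=3
State after step 5 equals state after step 3: the program is in a cycle of length 2 and will never halt.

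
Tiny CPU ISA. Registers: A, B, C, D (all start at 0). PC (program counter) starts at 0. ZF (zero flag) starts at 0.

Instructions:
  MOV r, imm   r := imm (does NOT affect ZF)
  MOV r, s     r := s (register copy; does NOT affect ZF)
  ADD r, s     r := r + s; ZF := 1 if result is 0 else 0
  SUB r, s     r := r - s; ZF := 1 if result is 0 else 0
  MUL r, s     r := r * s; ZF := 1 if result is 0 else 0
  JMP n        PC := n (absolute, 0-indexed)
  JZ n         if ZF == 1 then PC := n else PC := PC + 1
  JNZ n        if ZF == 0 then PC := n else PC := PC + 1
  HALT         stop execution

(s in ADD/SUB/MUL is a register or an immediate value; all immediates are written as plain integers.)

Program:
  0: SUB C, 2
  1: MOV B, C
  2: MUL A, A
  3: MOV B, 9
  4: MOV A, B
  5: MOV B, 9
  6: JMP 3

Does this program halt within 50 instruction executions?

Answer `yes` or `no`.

Answer: no

Derivation:
Step 1: PC=0 exec 'SUB C, 2'. After: A=0 B=0 C=-2 D=0 ZF=0 PC=1
Step 2: PC=1 exec 'MOV B, C'. After: A=0 B=-2 C=-2 D=0 ZF=0 PC=2
Step 3: PC=2 exec 'MUL A, A'. After: A=0 B=-2 C=-2 D=0 ZF=1 PC=3
Step 4: PC=3 exec 'MOV B, 9'. After: A=0 B=9 C=-2 D=0 ZF=1 PC=4
Step 5: PC=4 exec 'MOV A, B'. After: A=9 B=9 C=-2 D=0 ZF=1 PC=5
Step 6: PC=5 exec 'MOV B, 9'. After: A=9 B=9 C=-2 D=0 ZF=1 PC=6
Step 7: PC=6 exec 'JMP 3'. After: A=9 B=9 C=-2 D=0 ZF=1 PC=3
Step 8: PC=3 exec 'MOV B, 9'. After: A=9 B=9 C=-2 D=0 ZF=1 PC=4
Step 9: PC=4 exec 'MOV A, B'. After: A=9 B=9 C=-2 D=0 ZF=1 PC=5
State after step 9 equals state after step 5: the program is in a cycle of length 4 and will never halt.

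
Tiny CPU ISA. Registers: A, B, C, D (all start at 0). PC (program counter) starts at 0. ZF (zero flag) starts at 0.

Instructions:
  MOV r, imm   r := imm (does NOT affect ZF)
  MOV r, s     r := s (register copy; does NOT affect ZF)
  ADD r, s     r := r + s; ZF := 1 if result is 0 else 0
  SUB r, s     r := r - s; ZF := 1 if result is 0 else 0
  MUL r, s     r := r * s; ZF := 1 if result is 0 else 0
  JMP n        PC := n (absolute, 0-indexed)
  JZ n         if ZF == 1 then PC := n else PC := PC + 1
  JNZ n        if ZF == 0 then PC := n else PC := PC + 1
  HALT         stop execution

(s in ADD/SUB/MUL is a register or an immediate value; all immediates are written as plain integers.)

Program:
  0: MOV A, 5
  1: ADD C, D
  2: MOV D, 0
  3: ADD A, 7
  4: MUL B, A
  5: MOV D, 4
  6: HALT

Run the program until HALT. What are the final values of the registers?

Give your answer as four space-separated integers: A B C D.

Answer: 12 0 0 4

Derivation:
Step 1: PC=0 exec 'MOV A, 5'. After: A=5 B=0 C=0 D=0 ZF=0 PC=1
Step 2: PC=1 exec 'ADD C, D'. After: A=5 B=0 C=0 D=0 ZF=1 PC=2
Step 3: PC=2 exec 'MOV D, 0'. After: A=5 B=0 C=0 D=0 ZF=1 PC=3
Step 4: PC=3 exec 'ADD A, 7'. After: A=12 B=0 C=0 D=0 ZF=0 PC=4
Step 5: PC=4 exec 'MUL B, A'. After: A=12 B=0 C=0 D=0 ZF=1 PC=5
Step 6: PC=5 exec 'MOV D, 4'. After: A=12 B=0 C=0 D=4 ZF=1 PC=6
Step 7: PC=6 exec 'HALT'. After: A=12 B=0 C=0 D=4 ZF=1 PC=6 HALTED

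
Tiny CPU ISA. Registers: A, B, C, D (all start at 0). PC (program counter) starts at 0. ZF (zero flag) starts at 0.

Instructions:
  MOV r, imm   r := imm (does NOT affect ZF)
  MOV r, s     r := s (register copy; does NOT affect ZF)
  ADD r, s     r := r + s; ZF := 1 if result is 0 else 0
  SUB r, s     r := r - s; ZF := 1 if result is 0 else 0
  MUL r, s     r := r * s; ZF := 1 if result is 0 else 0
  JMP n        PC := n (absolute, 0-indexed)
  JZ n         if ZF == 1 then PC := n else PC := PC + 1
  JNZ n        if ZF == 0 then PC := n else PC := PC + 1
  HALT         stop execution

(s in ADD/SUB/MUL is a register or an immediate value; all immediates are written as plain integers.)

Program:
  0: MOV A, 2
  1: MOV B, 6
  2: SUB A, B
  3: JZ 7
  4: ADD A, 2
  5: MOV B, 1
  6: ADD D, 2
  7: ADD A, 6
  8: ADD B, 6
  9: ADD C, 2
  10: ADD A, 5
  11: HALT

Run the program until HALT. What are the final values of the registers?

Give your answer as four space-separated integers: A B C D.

Answer: 9 7 2 2

Derivation:
Step 1: PC=0 exec 'MOV A, 2'. After: A=2 B=0 C=0 D=0 ZF=0 PC=1
Step 2: PC=1 exec 'MOV B, 6'. After: A=2 B=6 C=0 D=0 ZF=0 PC=2
Step 3: PC=2 exec 'SUB A, B'. After: A=-4 B=6 C=0 D=0 ZF=0 PC=3
Step 4: PC=3 exec 'JZ 7'. After: A=-4 B=6 C=0 D=0 ZF=0 PC=4
Step 5: PC=4 exec 'ADD A, 2'. After: A=-2 B=6 C=0 D=0 ZF=0 PC=5
Step 6: PC=5 exec 'MOV B, 1'. After: A=-2 B=1 C=0 D=0 ZF=0 PC=6
Step 7: PC=6 exec 'ADD D, 2'. After: A=-2 B=1 C=0 D=2 ZF=0 PC=7
Step 8: PC=7 exec 'ADD A, 6'. After: A=4 B=1 C=0 D=2 ZF=0 PC=8
Step 9: PC=8 exec 'ADD B, 6'. After: A=4 B=7 C=0 D=2 ZF=0 PC=9
Step 10: PC=9 exec 'ADD C, 2'. After: A=4 B=7 C=2 D=2 ZF=0 PC=10
Step 11: PC=10 exec 'ADD A, 5'. After: A=9 B=7 C=2 D=2 ZF=0 PC=11
Step 12: PC=11 exec 'HALT'. After: A=9 B=7 C=2 D=2 ZF=0 PC=11 HALTED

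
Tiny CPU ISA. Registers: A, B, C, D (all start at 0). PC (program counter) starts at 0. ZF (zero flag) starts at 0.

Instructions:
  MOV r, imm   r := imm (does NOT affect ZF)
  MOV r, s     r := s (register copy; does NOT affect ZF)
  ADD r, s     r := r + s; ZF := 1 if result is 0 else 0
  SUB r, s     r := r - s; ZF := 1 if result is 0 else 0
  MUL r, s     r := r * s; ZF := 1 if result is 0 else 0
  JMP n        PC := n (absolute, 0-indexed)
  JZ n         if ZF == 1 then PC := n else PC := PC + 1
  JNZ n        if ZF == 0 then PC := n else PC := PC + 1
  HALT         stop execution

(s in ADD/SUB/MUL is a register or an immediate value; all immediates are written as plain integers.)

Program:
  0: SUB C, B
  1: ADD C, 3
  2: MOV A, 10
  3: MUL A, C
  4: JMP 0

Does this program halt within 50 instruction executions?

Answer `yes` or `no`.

Answer: no

Derivation:
Step 1: PC=0 exec 'SUB C, B'. After: A=0 B=0 C=0 D=0 ZF=1 PC=1
Step 2: PC=1 exec 'ADD C, 3'. After: A=0 B=0 C=3 D=0 ZF=0 PC=2
Step 3: PC=2 exec 'MOV A, 10'. After: A=10 B=0 C=3 D=0 ZF=0 PC=3
Step 4: PC=3 exec 'MUL A, C'. After: A=30 B=0 C=3 D=0 ZF=0 PC=4
Step 5: PC=4 exec 'JMP 0'. After: A=30 B=0 C=3 D=0 ZF=0 PC=0
Step 6: PC=0 exec 'SUB C, B'. After: A=30 B=0 C=3 D=0 ZF=0 PC=1
Step 7: PC=1 exec 'ADD C, 3'. After: A=30 B=0 C=6 D=0 ZF=0 PC=2
Step 8: PC=2 exec 'MOV A, 10'. After: A=10 B=0 C=6 D=0 ZF=0 PC=3
Step 9: PC=3 exec 'MUL A, C'. After: A=60 B=0 C=6 D=0 ZF=0 PC=4
Step 10: PC=4 exec 'JMP 0'. After: A=60 B=0 C=6 D=0 ZF=0 PC=0
Step 11: PC=0 exec 'SUB C, B'. After: A=60 B=0 C=6 D=0 ZF=0 PC=1
Step 12: PC=1 exec 'ADD C, 3'. After: A=60 B=0 C=9 D=0 ZF=0 PC=2
Step 13: PC=2 exec 'MOV A, 10'. After: A=10 B=0 C=9 D=0 ZF=0 PC=3
Step 14: PC=3 exec 'MUL A, C'. After: A=90 B=0 C=9 D=0 ZF=0 PC=4
Step 15: PC=4 exec 'JMP 0'. After: A=90 B=0 C=9 D=0 ZF=0 PC=0
After 50 steps: not halted. PC revisits the same instructions with no path to HALT; will never halt.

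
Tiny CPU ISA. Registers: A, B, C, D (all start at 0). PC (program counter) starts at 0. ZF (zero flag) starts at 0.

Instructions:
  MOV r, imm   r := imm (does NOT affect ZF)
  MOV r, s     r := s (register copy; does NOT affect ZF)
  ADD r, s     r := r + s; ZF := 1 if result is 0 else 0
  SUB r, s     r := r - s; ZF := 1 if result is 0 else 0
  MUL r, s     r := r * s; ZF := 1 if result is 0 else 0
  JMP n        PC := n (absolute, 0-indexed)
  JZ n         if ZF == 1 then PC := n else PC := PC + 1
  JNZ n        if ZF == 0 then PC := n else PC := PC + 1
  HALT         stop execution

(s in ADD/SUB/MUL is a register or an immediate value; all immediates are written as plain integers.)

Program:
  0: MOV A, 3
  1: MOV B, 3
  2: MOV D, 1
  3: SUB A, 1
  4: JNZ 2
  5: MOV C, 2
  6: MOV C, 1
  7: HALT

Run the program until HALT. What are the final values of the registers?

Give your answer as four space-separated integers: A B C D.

Step 1: PC=0 exec 'MOV A, 3'. After: A=3 B=0 C=0 D=0 ZF=0 PC=1
Step 2: PC=1 exec 'MOV B, 3'. After: A=3 B=3 C=0 D=0 ZF=0 PC=2
Step 3: PC=2 exec 'MOV D, 1'. After: A=3 B=3 C=0 D=1 ZF=0 PC=3
Step 4: PC=3 exec 'SUB A, 1'. After: A=2 B=3 C=0 D=1 ZF=0 PC=4
Step 5: PC=4 exec 'JNZ 2'. After: A=2 B=3 C=0 D=1 ZF=0 PC=2
Step 6: PC=2 exec 'MOV D, 1'. After: A=2 B=3 C=0 D=1 ZF=0 PC=3
Step 7: PC=3 exec 'SUB A, 1'. After: A=1 B=3 C=0 D=1 ZF=0 PC=4
Step 8: PC=4 exec 'JNZ 2'. After: A=1 B=3 C=0 D=1 ZF=0 PC=2
Step 9: PC=2 exec 'MOV D, 1'. After: A=1 B=3 C=0 D=1 ZF=0 PC=3
Step 10: PC=3 exec 'SUB A, 1'. After: A=0 B=3 C=0 D=1 ZF=1 PC=4
Step 11: PC=4 exec 'JNZ 2'. After: A=0 B=3 C=0 D=1 ZF=1 PC=5
Step 12: PC=5 exec 'MOV C, 2'. After: A=0 B=3 C=2 D=1 ZF=1 PC=6
Step 13: PC=6 exec 'MOV C, 1'. After: A=0 B=3 C=1 D=1 ZF=1 PC=7
Step 14: PC=7 exec 'HALT'. After: A=0 B=3 C=1 D=1 ZF=1 PC=7 HALTED

Answer: 0 3 1 1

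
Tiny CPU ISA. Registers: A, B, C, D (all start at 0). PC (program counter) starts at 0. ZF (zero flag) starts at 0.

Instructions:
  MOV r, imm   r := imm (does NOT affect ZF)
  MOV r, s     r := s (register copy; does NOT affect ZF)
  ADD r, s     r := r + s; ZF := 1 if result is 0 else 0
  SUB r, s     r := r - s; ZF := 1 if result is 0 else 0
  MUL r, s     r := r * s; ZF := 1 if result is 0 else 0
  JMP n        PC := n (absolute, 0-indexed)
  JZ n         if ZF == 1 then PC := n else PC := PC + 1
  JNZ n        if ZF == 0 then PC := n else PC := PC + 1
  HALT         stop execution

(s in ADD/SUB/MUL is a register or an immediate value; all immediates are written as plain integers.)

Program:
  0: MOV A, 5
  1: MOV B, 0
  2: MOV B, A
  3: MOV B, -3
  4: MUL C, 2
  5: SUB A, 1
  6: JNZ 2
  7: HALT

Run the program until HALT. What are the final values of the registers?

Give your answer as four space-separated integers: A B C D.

Step 1: PC=0 exec 'MOV A, 5'. After: A=5 B=0 C=0 D=0 ZF=0 PC=1
Step 2: PC=1 exec 'MOV B, 0'. After: A=5 B=0 C=0 D=0 ZF=0 PC=2
Step 3: PC=2 exec 'MOV B, A'. After: A=5 B=5 C=0 D=0 ZF=0 PC=3
Step 4: PC=3 exec 'MOV B, -3'. After: A=5 B=-3 C=0 D=0 ZF=0 PC=4
Step 5: PC=4 exec 'MUL C, 2'. After: A=5 B=-3 C=0 D=0 ZF=1 PC=5
Step 6: PC=5 exec 'SUB A, 1'. After: A=4 B=-3 C=0 D=0 ZF=0 PC=6
Step 7: PC=6 exec 'JNZ 2'. After: A=4 B=-3 C=0 D=0 ZF=0 PC=2
Step 8: PC=2 exec 'MOV B, A'. After: A=4 B=4 C=0 D=0 ZF=0 PC=3
Step 9: PC=3 exec 'MOV B, -3'. After: A=4 B=-3 C=0 D=0 ZF=0 PC=4
Step 10: PC=4 exec 'MUL C, 2'. After: A=4 B=-3 C=0 D=0 ZF=1 PC=5
Step 11: PC=5 exec 'SUB A, 1'. After: A=3 B=-3 C=0 D=0 ZF=0 PC=6
Step 12: PC=6 exec 'JNZ 2'. After: A=3 B=-3 C=0 D=0 ZF=0 PC=2
Step 13: PC=2 exec 'MOV B, A'. After: A=3 B=3 C=0 D=0 ZF=0 PC=3
Step 14: PC=3 exec 'MOV B, -3'. After: A=3 B=-3 C=0 D=0 ZF=0 PC=4
Step 15: PC=4 exec 'MUL C, 2'. After: A=3 B=-3 C=0 D=0 ZF=1 PC=5
Step 16: PC=5 exec 'SUB A, 1'. After: A=2 B=-3 C=0 D=0 ZF=0 PC=6
Step 17: PC=6 exec 'JNZ 2'. After: A=2 B=-3 C=0 D=0 ZF=0 PC=2
Step 18: PC=2 exec 'MOV B, A'. After: A=2 B=2 C=0 D=0 ZF=0 PC=3
Step 19: PC=3 exec 'MOV B, -3'. After: A=2 B=-3 C=0 D=0 ZF=0 PC=4
Step 20: PC=4 exec 'MUL C, 2'. After: A=2 B=-3 C=0 D=0 ZF=1 PC=5
Step 21: PC=5 exec 'SUB A, 1'. After: A=1 B=-3 C=0 D=0 ZF=0 PC=6
Step 22: PC=6 exec 'JNZ 2'. After: A=1 B=-3 C=0 D=0 ZF=0 PC=2
Step 23: PC=2 exec 'MOV B, A'. After: A=1 B=1 C=0 D=0 ZF=0 PC=3
Step 24: PC=3 exec 'MOV B, -3'. After: A=1 B=-3 C=0 D=0 ZF=0 PC=4
Step 25: PC=4 exec 'MUL C, 2'. After: A=1 B=-3 C=0 D=0 ZF=1 PC=5
Step 26: PC=5 exec 'SUB A, 1'. After: A=0 B=-3 C=0 D=0 ZF=1 PC=6
Step 27: PC=6 exec 'JNZ 2'. After: A=0 B=-3 C=0 D=0 ZF=1 PC=7
Step 28: PC=7 exec 'HALT'. After: A=0 B=-3 C=0 D=0 ZF=1 PC=7 HALTED

Answer: 0 -3 0 0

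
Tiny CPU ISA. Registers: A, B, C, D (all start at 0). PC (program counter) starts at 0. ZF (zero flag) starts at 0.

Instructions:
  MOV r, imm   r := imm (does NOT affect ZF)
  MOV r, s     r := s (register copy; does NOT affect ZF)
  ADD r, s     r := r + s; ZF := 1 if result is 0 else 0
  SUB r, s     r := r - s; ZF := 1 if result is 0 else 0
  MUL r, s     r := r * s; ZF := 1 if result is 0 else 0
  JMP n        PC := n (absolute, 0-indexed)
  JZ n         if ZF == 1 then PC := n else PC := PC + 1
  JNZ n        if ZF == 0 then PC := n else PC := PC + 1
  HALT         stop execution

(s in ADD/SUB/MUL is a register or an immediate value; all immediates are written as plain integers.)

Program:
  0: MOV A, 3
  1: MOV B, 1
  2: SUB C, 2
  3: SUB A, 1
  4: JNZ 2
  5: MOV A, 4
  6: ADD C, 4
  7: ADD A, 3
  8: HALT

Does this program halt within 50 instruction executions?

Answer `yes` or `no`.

Answer: yes

Derivation:
Step 1: PC=0 exec 'MOV A, 3'. After: A=3 B=0 C=0 D=0 ZF=0 PC=1
Step 2: PC=1 exec 'MOV B, 1'. After: A=3 B=1 C=0 D=0 ZF=0 PC=2
Step 3: PC=2 exec 'SUB C, 2'. After: A=3 B=1 C=-2 D=0 ZF=0 PC=3
Step 4: PC=3 exec 'SUB A, 1'. After: A=2 B=1 C=-2 D=0 ZF=0 PC=4
Step 5: PC=4 exec 'JNZ 2'. After: A=2 B=1 C=-2 D=0 ZF=0 PC=2
Step 6: PC=2 exec 'SUB C, 2'. After: A=2 B=1 C=-4 D=0 ZF=0 PC=3
Step 7: PC=3 exec 'SUB A, 1'. After: A=1 B=1 C=-4 D=0 ZF=0 PC=4
Step 8: PC=4 exec 'JNZ 2'. After: A=1 B=1 C=-4 D=0 ZF=0 PC=2
Step 9: PC=2 exec 'SUB C, 2'. After: A=1 B=1 C=-6 D=0 ZF=0 PC=3
Step 10: PC=3 exec 'SUB A, 1'. After: A=0 B=1 C=-6 D=0 ZF=1 PC=4
Step 11: PC=4 exec 'JNZ 2'. After: A=0 B=1 C=-6 D=0 ZF=1 PC=5
Step 12: PC=5 exec 'MOV A, 4'. After: A=4 B=1 C=-6 D=0 ZF=1 PC=6
Step 13: PC=6 exec 'ADD C, 4'. After: A=4 B=1 C=-2 D=0 ZF=0 PC=7
Step 14: PC=7 exec 'ADD A, 3'. After: A=7 B=1 C=-2 D=0 ZF=0 PC=8
Step 15: PC=8 exec 'HALT'. After: A=7 B=1 C=-2 D=0 ZF=0 PC=8 HALTED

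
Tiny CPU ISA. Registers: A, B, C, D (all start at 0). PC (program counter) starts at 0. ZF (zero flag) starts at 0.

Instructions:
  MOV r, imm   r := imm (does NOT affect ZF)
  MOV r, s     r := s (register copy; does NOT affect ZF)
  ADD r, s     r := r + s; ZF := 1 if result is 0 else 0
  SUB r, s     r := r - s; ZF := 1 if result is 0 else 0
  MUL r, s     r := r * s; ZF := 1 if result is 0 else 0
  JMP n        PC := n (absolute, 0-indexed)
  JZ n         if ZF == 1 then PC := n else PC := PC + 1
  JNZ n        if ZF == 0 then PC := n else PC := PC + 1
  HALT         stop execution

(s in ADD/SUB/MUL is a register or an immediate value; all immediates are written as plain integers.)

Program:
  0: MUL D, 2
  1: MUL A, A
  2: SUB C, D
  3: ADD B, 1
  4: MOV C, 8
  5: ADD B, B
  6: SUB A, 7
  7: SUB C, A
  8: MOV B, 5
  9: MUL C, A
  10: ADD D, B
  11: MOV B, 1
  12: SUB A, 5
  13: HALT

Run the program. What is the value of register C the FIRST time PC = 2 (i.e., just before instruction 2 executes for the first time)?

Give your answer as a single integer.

Step 1: PC=0 exec 'MUL D, 2'. After: A=0 B=0 C=0 D=0 ZF=1 PC=1
Step 2: PC=1 exec 'MUL A, A'. After: A=0 B=0 C=0 D=0 ZF=1 PC=2
First time PC=2: C=0

0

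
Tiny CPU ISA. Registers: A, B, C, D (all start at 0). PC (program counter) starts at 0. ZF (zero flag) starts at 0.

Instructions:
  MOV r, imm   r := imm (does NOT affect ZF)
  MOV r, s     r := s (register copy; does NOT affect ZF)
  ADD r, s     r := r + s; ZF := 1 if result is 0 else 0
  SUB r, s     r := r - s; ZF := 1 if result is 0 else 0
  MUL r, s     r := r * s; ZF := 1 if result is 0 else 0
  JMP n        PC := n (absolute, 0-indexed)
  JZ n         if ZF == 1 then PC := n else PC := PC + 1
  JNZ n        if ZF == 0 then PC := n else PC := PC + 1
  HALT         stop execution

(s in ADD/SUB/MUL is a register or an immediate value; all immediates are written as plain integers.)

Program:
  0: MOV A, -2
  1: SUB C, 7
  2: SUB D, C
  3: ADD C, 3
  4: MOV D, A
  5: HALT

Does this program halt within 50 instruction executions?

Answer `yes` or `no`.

Step 1: PC=0 exec 'MOV A, -2'. After: A=-2 B=0 C=0 D=0 ZF=0 PC=1
Step 2: PC=1 exec 'SUB C, 7'. After: A=-2 B=0 C=-7 D=0 ZF=0 PC=2
Step 3: PC=2 exec 'SUB D, C'. After: A=-2 B=0 C=-7 D=7 ZF=0 PC=3
Step 4: PC=3 exec 'ADD C, 3'. After: A=-2 B=0 C=-4 D=7 ZF=0 PC=4
Step 5: PC=4 exec 'MOV D, A'. After: A=-2 B=0 C=-4 D=-2 ZF=0 PC=5
Step 6: PC=5 exec 'HALT'. After: A=-2 B=0 C=-4 D=-2 ZF=0 PC=5 HALTED

Answer: yes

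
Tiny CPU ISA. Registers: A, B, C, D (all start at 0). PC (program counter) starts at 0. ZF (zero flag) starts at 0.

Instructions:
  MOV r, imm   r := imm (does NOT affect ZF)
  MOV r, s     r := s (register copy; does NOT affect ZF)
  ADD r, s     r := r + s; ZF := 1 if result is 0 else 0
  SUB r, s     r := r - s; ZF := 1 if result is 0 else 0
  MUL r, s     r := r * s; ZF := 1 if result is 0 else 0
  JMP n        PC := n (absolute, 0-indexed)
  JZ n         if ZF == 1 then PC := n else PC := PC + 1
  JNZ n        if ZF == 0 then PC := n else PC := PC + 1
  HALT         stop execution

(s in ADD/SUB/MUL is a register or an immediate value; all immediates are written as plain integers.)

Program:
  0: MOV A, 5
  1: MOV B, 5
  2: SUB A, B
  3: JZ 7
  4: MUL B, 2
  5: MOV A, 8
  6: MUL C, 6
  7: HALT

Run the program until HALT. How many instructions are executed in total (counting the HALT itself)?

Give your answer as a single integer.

Step 1: PC=0 exec 'MOV A, 5'. After: A=5 B=0 C=0 D=0 ZF=0 PC=1
Step 2: PC=1 exec 'MOV B, 5'. After: A=5 B=5 C=0 D=0 ZF=0 PC=2
Step 3: PC=2 exec 'SUB A, B'. After: A=0 B=5 C=0 D=0 ZF=1 PC=3
Step 4: PC=3 exec 'JZ 7'. After: A=0 B=5 C=0 D=0 ZF=1 PC=7
Step 5: PC=7 exec 'HALT'. After: A=0 B=5 C=0 D=0 ZF=1 PC=7 HALTED
Total instructions executed: 5

Answer: 5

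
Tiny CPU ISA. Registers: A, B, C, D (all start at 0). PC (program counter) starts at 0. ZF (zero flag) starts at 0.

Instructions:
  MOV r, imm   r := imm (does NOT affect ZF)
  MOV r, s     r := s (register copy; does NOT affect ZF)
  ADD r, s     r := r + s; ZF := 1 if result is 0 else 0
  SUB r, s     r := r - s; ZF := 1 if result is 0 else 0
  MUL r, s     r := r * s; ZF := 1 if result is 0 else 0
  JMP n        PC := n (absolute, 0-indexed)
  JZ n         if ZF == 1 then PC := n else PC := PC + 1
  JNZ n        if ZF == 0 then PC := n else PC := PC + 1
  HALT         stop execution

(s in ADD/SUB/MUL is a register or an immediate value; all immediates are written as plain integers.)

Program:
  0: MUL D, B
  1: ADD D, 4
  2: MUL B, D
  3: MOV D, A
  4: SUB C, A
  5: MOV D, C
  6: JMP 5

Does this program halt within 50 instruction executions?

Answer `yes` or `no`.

Step 1: PC=0 exec 'MUL D, B'. After: A=0 B=0 C=0 D=0 ZF=1 PC=1
Step 2: PC=1 exec 'ADD D, 4'. After: A=0 B=0 C=0 D=4 ZF=0 PC=2
Step 3: PC=2 exec 'MUL B, D'. After: A=0 B=0 C=0 D=4 ZF=1 PC=3
Step 4: PC=3 exec 'MOV D, A'. After: A=0 B=0 C=0 D=0 ZF=1 PC=4
Step 5: PC=4 exec 'SUB C, A'. After: A=0 B=0 C=0 D=0 ZF=1 PC=5
Step 6: PC=5 exec 'MOV D, C'. After: A=0 B=0 C=0 D=0 ZF=1 PC=6
Step 7: PC=6 exec 'JMP 5'. After: A=0 B=0 C=0 D=0 ZF=1 PC=5
State after step 7 equals state after step 5: the program is in a cycle of length 2 and will never halt.

Answer: no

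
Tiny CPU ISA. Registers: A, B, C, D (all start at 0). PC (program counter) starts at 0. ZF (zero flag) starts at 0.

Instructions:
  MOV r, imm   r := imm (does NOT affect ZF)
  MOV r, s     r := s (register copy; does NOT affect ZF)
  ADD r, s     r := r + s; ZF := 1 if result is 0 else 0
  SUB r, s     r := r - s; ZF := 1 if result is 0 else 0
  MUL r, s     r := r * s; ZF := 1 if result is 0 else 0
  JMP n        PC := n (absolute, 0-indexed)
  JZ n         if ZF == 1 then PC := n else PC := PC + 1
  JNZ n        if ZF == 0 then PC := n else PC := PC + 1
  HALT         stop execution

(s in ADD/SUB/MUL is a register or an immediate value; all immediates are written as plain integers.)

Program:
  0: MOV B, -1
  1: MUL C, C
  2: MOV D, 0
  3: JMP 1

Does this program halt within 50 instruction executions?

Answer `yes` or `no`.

Answer: no

Derivation:
Step 1: PC=0 exec 'MOV B, -1'. After: A=0 B=-1 C=0 D=0 ZF=0 PC=1
Step 2: PC=1 exec 'MUL C, C'. After: A=0 B=-1 C=0 D=0 ZF=1 PC=2
Step 3: PC=2 exec 'MOV D, 0'. After: A=0 B=-1 C=0 D=0 ZF=1 PC=3
Step 4: PC=3 exec 'JMP 1'. After: A=0 B=-1 C=0 D=0 ZF=1 PC=1
Step 5: PC=1 exec 'MUL C, C'. After: A=0 B=-1 C=0 D=0 ZF=1 PC=2
State after step 5 equals state after step 2: the program is in a cycle of length 3 and will never halt.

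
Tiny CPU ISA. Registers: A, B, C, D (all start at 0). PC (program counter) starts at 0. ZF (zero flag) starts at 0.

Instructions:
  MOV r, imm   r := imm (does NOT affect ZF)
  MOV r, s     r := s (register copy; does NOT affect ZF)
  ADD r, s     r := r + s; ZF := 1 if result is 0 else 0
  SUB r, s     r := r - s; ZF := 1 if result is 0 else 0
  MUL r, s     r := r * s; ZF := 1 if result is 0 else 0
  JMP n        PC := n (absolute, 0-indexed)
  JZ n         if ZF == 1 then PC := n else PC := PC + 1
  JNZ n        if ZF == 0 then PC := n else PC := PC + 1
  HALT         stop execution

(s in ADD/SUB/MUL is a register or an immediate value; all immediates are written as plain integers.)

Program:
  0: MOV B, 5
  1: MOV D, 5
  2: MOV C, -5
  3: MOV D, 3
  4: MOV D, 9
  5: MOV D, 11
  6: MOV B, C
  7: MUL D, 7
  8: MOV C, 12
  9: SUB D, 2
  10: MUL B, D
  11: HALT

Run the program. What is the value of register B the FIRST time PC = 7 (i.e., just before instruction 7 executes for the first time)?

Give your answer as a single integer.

Step 1: PC=0 exec 'MOV B, 5'. After: A=0 B=5 C=0 D=0 ZF=0 PC=1
Step 2: PC=1 exec 'MOV D, 5'. After: A=0 B=5 C=0 D=5 ZF=0 PC=2
Step 3: PC=2 exec 'MOV C, -5'. After: A=0 B=5 C=-5 D=5 ZF=0 PC=3
Step 4: PC=3 exec 'MOV D, 3'. After: A=0 B=5 C=-5 D=3 ZF=0 PC=4
Step 5: PC=4 exec 'MOV D, 9'. After: A=0 B=5 C=-5 D=9 ZF=0 PC=5
Step 6: PC=5 exec 'MOV D, 11'. After: A=0 B=5 C=-5 D=11 ZF=0 PC=6
Step 7: PC=6 exec 'MOV B, C'. After: A=0 B=-5 C=-5 D=11 ZF=0 PC=7
First time PC=7: B=-5

-5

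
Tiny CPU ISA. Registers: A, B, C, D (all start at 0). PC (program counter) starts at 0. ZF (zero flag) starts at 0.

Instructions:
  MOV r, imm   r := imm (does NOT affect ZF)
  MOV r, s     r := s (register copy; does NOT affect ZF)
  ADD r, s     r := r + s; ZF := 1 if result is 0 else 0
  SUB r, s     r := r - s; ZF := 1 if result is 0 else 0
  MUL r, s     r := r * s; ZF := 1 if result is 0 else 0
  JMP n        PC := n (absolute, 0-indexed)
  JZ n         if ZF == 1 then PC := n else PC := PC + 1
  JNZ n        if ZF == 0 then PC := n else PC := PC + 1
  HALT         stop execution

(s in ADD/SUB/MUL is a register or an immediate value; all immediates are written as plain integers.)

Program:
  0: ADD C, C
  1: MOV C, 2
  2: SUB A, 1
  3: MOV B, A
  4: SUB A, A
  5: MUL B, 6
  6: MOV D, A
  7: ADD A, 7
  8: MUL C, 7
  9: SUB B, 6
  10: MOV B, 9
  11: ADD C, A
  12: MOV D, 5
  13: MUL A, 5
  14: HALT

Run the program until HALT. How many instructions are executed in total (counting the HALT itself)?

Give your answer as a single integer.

Answer: 15

Derivation:
Step 1: PC=0 exec 'ADD C, C'. After: A=0 B=0 C=0 D=0 ZF=1 PC=1
Step 2: PC=1 exec 'MOV C, 2'. After: A=0 B=0 C=2 D=0 ZF=1 PC=2
Step 3: PC=2 exec 'SUB A, 1'. After: A=-1 B=0 C=2 D=0 ZF=0 PC=3
Step 4: PC=3 exec 'MOV B, A'. After: A=-1 B=-1 C=2 D=0 ZF=0 PC=4
Step 5: PC=4 exec 'SUB A, A'. After: A=0 B=-1 C=2 D=0 ZF=1 PC=5
Step 6: PC=5 exec 'MUL B, 6'. After: A=0 B=-6 C=2 D=0 ZF=0 PC=6
Step 7: PC=6 exec 'MOV D, A'. After: A=0 B=-6 C=2 D=0 ZF=0 PC=7
Step 8: PC=7 exec 'ADD A, 7'. After: A=7 B=-6 C=2 D=0 ZF=0 PC=8
Step 9: PC=8 exec 'MUL C, 7'. After: A=7 B=-6 C=14 D=0 ZF=0 PC=9
Step 10: PC=9 exec 'SUB B, 6'. After: A=7 B=-12 C=14 D=0 ZF=0 PC=10
Step 11: PC=10 exec 'MOV B, 9'. After: A=7 B=9 C=14 D=0 ZF=0 PC=11
Step 12: PC=11 exec 'ADD C, A'. After: A=7 B=9 C=21 D=0 ZF=0 PC=12
Step 13: PC=12 exec 'MOV D, 5'. After: A=7 B=9 C=21 D=5 ZF=0 PC=13
Step 14: PC=13 exec 'MUL A, 5'. After: A=35 B=9 C=21 D=5 ZF=0 PC=14
Step 15: PC=14 exec 'HALT'. After: A=35 B=9 C=21 D=5 ZF=0 PC=14 HALTED
Total instructions executed: 15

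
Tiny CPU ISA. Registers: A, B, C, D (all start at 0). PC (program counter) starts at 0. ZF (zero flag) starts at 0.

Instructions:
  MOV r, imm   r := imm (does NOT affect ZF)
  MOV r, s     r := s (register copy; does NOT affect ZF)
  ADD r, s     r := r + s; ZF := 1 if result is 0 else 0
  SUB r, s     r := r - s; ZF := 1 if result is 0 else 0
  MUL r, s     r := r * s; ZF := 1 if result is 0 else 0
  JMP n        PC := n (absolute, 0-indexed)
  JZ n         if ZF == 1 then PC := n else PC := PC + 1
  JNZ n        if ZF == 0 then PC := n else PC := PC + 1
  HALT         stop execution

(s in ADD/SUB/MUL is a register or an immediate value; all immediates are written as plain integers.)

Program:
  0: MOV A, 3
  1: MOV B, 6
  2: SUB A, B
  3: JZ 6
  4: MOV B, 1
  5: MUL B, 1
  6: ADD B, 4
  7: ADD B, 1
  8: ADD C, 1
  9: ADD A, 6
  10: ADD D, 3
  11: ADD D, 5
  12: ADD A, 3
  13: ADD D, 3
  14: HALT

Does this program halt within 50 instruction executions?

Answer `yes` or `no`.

Step 1: PC=0 exec 'MOV A, 3'. After: A=3 B=0 C=0 D=0 ZF=0 PC=1
Step 2: PC=1 exec 'MOV B, 6'. After: A=3 B=6 C=0 D=0 ZF=0 PC=2
Step 3: PC=2 exec 'SUB A, B'. After: A=-3 B=6 C=0 D=0 ZF=0 PC=3
Step 4: PC=3 exec 'JZ 6'. After: A=-3 B=6 C=0 D=0 ZF=0 PC=4
Step 5: PC=4 exec 'MOV B, 1'. After: A=-3 B=1 C=0 D=0 ZF=0 PC=5
Step 6: PC=5 exec 'MUL B, 1'. After: A=-3 B=1 C=0 D=0 ZF=0 PC=6
Step 7: PC=6 exec 'ADD B, 4'. After: A=-3 B=5 C=0 D=0 ZF=0 PC=7
Step 8: PC=7 exec 'ADD B, 1'. After: A=-3 B=6 C=0 D=0 ZF=0 PC=8
Step 9: PC=8 exec 'ADD C, 1'. After: A=-3 B=6 C=1 D=0 ZF=0 PC=9
Step 10: PC=9 exec 'ADD A, 6'. After: A=3 B=6 C=1 D=0 ZF=0 PC=10
Step 11: PC=10 exec 'ADD D, 3'. After: A=3 B=6 C=1 D=3 ZF=0 PC=11
Step 12: PC=11 exec 'ADD D, 5'. After: A=3 B=6 C=1 D=8 ZF=0 PC=12
Step 13: PC=12 exec 'ADD A, 3'. After: A=6 B=6 C=1 D=8 ZF=0 PC=13
Step 14: PC=13 exec 'ADD D, 3'. After: A=6 B=6 C=1 D=11 ZF=0 PC=14
Step 15: PC=14 exec 'HALT'. After: A=6 B=6 C=1 D=11 ZF=0 PC=14 HALTED

Answer: yes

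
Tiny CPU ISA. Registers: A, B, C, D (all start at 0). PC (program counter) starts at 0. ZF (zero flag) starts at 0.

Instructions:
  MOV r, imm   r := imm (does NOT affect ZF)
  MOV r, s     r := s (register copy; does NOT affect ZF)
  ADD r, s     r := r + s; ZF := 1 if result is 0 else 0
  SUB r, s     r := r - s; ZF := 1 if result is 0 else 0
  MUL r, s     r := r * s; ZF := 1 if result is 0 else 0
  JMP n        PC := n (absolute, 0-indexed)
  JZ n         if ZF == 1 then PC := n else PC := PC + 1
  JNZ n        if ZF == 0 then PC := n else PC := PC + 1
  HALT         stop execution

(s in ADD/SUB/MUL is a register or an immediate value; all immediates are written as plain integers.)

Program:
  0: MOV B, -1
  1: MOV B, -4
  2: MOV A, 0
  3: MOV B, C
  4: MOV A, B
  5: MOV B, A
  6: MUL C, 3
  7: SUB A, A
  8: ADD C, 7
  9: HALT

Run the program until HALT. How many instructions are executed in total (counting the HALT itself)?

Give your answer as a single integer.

Step 1: PC=0 exec 'MOV B, -1'. After: A=0 B=-1 C=0 D=0 ZF=0 PC=1
Step 2: PC=1 exec 'MOV B, -4'. After: A=0 B=-4 C=0 D=0 ZF=0 PC=2
Step 3: PC=2 exec 'MOV A, 0'. After: A=0 B=-4 C=0 D=0 ZF=0 PC=3
Step 4: PC=3 exec 'MOV B, C'. After: A=0 B=0 C=0 D=0 ZF=0 PC=4
Step 5: PC=4 exec 'MOV A, B'. After: A=0 B=0 C=0 D=0 ZF=0 PC=5
Step 6: PC=5 exec 'MOV B, A'. After: A=0 B=0 C=0 D=0 ZF=0 PC=6
Step 7: PC=6 exec 'MUL C, 3'. After: A=0 B=0 C=0 D=0 ZF=1 PC=7
Step 8: PC=7 exec 'SUB A, A'. After: A=0 B=0 C=0 D=0 ZF=1 PC=8
Step 9: PC=8 exec 'ADD C, 7'. After: A=0 B=0 C=7 D=0 ZF=0 PC=9
Step 10: PC=9 exec 'HALT'. After: A=0 B=0 C=7 D=0 ZF=0 PC=9 HALTED
Total instructions executed: 10

Answer: 10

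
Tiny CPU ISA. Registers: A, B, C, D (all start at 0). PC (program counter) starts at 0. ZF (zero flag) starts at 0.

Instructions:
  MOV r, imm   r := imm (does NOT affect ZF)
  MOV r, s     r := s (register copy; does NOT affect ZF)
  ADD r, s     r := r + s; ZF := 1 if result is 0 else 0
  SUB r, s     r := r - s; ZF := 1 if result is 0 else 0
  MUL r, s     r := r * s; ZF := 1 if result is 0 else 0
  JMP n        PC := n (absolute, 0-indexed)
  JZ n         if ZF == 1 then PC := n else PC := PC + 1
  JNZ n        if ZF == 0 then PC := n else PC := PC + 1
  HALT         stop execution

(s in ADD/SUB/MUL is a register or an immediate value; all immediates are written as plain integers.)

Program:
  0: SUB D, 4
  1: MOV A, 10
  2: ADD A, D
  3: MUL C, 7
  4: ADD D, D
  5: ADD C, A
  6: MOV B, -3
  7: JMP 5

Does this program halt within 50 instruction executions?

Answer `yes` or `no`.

Answer: no

Derivation:
Step 1: PC=0 exec 'SUB D, 4'. After: A=0 B=0 C=0 D=-4 ZF=0 PC=1
Step 2: PC=1 exec 'MOV A, 10'. After: A=10 B=0 C=0 D=-4 ZF=0 PC=2
Step 3: PC=2 exec 'ADD A, D'. After: A=6 B=0 C=0 D=-4 ZF=0 PC=3
Step 4: PC=3 exec 'MUL C, 7'. After: A=6 B=0 C=0 D=-4 ZF=1 PC=4
Step 5: PC=4 exec 'ADD D, D'. After: A=6 B=0 C=0 D=-8 ZF=0 PC=5
Step 6: PC=5 exec 'ADD C, A'. After: A=6 B=0 C=6 D=-8 ZF=0 PC=6
Step 7: PC=6 exec 'MOV B, -3'. After: A=6 B=-3 C=6 D=-8 ZF=0 PC=7
Step 8: PC=7 exec 'JMP 5'. After: A=6 B=-3 C=6 D=-8 ZF=0 PC=5
Step 9: PC=5 exec 'ADD C, A'. After: A=6 B=-3 C=12 D=-8 ZF=0 PC=6
Step 10: PC=6 exec 'MOV B, -3'. After: A=6 B=-3 C=12 D=-8 ZF=0 PC=7
Step 11: PC=7 exec 'JMP 5'. After: A=6 B=-3 C=12 D=-8 ZF=0 PC=5
Step 12: PC=5 exec 'ADD C, A'. After: A=6 B=-3 C=18 D=-8 ZF=0 PC=6
Step 13: PC=6 exec 'MOV B, -3'. After: A=6 B=-3 C=18 D=-8 ZF=0 PC=7
Step 14: PC=7 exec 'JMP 5'. After: A=6 B=-3 C=18 D=-8 ZF=0 PC=5
Step 15: PC=5 exec 'ADD C, A'. After: A=6 B=-3 C=24 D=-8 ZF=0 PC=6
After 50 steps: not halted. PC revisits the same instructions with no path to HALT; will never halt.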